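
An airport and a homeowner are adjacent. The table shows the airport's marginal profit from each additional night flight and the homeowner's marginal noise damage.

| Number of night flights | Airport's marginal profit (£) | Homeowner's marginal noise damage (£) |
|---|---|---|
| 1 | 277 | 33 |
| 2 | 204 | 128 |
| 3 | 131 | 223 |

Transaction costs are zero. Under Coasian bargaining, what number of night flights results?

2

Bargaining reaches the level where marginal profit last exceeds marginal noise damage.
That holds through level 2 (204 ≥ 128) but not at 3 (131 < 223).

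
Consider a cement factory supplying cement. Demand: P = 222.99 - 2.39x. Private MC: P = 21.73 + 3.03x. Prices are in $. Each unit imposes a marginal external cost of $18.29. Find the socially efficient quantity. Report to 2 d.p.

x* = 33.76

Social marginal cost = private MC + MEC = 40.02 + 3.03x.
Set SMC = demand: 40.02 + 3.03x = 222.99 - 2.39x → x* = 33.7583.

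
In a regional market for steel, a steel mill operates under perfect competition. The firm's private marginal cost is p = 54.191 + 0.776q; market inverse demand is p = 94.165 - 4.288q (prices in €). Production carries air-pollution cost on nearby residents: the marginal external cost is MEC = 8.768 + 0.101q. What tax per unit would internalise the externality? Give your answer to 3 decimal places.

tax = €9.378 per unit

Social marginal cost = private MC + MEC = 62.959 + 0.877q.
Set SMC = demand: 62.959 + 0.877q = 94.165 - 4.288q → q* = 6.0418.
The Pigouvian tax equals MEC at q*: 8.768 + 0.101×6.0418 = 9.3782.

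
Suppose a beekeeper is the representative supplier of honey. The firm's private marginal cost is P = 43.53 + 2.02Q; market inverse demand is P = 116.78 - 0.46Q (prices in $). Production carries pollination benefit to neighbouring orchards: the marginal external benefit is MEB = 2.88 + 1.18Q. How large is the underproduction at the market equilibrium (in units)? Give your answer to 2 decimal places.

29.03 units

Market equilibrium (private): 43.53 + 2.02Q = 116.78 - 0.46Q → Q_m = 29.5363.
Social marginal cost = private MC − MEB = 40.65 + 0.84Q.
Set SMC = demand: 40.65 + 0.84Q = 116.78 - 0.46Q → Q* = 58.5615.
Gap = |29.5363 − 58.5615| = 29.0252.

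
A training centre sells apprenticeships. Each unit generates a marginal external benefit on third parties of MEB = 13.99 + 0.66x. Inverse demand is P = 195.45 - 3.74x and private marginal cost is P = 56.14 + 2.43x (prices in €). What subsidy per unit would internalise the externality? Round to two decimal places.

subsidy = €32.35 per unit

Social marginal cost = private MC − MEB = 42.15 + 1.77x.
Set SMC = demand: 42.15 + 1.77x = 195.45 - 3.74x → x* = 27.8221.
The Pigouvian subsidy equals MEB at x*: 13.99 + 0.66×27.8221 = 32.3526.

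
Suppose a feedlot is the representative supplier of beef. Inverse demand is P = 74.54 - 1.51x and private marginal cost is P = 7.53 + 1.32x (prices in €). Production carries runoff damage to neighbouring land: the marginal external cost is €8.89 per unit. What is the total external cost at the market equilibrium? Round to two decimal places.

Market equilibrium (private): 7.53 + 1.32x = 74.54 - 1.51x → x_m = 23.6784.
Total external cost = MEC × x_m = 8.89 × 23.6784 = 210.5010.

€210.50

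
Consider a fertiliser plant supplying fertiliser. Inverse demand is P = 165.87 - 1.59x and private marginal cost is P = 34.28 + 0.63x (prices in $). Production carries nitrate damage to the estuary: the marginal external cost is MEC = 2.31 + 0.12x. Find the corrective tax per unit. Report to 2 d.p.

tax = $8.94 per unit

Social marginal cost = private MC + MEC = 36.59 + 0.75x.
Set SMC = demand: 36.59 + 0.75x = 165.87 - 1.59x → x* = 55.2479.
The Pigouvian tax equals MEC at x*: 2.31 + 0.12×55.2479 = 8.9397.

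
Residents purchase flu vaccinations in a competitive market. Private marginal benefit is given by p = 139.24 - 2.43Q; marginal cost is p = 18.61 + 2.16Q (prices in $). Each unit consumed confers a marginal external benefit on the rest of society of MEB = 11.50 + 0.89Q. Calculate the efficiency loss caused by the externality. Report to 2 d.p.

Market equilibrium (private): 18.61 + 2.16Q = 139.24 - 2.43Q → Q_m = 26.2810.
Social marginal benefit = demand + MEB = 150.74 - 1.54Q.
Set SMB = MC: 150.74 - 1.54Q = 18.61 + 2.16Q → Q* = 35.7108.
Between Q* and Q_m the wedge SMB − MC runs linearly from 0 to MEB(Q_m), so the loss is a triangle.
DWL = ½ × 9.4298 × 34.8901 = 164.5033.

DWL = $164.50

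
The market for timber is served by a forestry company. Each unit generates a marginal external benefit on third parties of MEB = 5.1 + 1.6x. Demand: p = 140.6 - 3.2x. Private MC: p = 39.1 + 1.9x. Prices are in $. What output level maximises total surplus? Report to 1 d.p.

x* = 30.5

Social marginal cost = private MC − MEB = 34.0 + 0.3x.
Set SMC = demand: 34.0 + 0.3x = 140.6 - 3.2x → x* = 30.4571.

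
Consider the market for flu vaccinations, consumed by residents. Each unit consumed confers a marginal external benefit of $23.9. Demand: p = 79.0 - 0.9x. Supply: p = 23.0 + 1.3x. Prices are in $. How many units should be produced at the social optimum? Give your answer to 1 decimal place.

Social marginal benefit = demand + MEB = 102.9 - 0.9x.
Set SMB = MC: 102.9 - 0.9x = 23.0 + 1.3x → x* = 36.3182.

x* = 36.3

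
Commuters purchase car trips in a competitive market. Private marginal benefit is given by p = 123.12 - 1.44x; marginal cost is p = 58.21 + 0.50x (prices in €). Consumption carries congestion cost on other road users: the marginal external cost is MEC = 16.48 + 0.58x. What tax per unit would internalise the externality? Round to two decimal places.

Social marginal benefit = demand − MEC = 106.64 - 2.02x.
Set SMB = MC: 106.64 - 2.02x = 58.21 + 0.50x → x* = 19.2183.
The Pigouvian tax equals MEC at x*: 16.48 + 0.58×19.2183 = 27.6266.

tax = €27.63 per unit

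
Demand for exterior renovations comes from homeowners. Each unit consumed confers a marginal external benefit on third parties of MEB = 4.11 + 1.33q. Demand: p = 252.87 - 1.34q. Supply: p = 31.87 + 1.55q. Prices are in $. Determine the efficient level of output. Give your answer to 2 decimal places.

q* = 144.30

Social marginal benefit = demand + MEB = 256.98 - 0.01q.
Set SMB = MC: 256.98 - 0.01q = 31.87 + 1.55q → q* = 144.3013.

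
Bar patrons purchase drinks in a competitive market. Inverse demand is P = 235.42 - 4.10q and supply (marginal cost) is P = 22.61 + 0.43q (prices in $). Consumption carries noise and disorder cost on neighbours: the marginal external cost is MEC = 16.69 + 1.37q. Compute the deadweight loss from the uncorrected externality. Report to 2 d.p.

DWL = $556.70

Market equilibrium (private): 22.61 + 0.43q = 235.42 - 4.10q → q_m = 46.9779.
Social marginal benefit = demand − MEC = 218.73 - 5.47q.
Set SMB = MC: 218.73 - 5.47q = 22.61 + 0.43q → q* = 33.2407.
Height of the DWL triangle at q_m is MC(q_m) − SMB(q_m) = MEC(q_m) = 81.0498.
DWL = ½ × 13.7372 × 81.0498 = 556.6987.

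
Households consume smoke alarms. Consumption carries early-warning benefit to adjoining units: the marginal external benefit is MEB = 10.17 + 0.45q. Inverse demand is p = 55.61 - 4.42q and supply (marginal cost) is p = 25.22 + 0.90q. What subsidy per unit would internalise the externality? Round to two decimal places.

subsidy = 13.92 per unit

Social marginal benefit = demand + MEB = 65.78 - 3.97q.
Set SMB = MC: 65.78 - 3.97q = 25.22 + 0.90q → q* = 8.3285.
The Pigouvian subsidy equals MEB at q*: 10.17 + 0.45×8.3285 = 13.9178.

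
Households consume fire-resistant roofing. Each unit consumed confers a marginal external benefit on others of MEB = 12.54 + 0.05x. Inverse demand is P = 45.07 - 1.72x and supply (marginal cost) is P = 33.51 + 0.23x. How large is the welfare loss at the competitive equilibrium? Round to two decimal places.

Market equilibrium (private): 33.51 + 0.23x = 45.07 - 1.72x → x_m = 5.9282.
Social marginal benefit = demand + MEB = 57.61 - 1.67x.
Set SMB = MC: 57.61 - 1.67x = 33.51 + 0.23x → x* = 12.6842.
Between x* and x_m the wedge SMB − MC runs linearly from 0 to MEB(x_m), so the loss is a triangle.
DWL = ½ × 6.7560 × 12.8364 = 43.3614.

DWL = 43.36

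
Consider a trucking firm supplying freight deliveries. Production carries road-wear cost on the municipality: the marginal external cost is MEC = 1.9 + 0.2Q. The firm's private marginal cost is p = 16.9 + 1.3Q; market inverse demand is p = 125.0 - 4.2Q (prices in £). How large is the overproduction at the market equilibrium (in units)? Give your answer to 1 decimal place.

1.0 units

Market equilibrium (private): 16.9 + 1.3Q = 125.0 - 4.2Q → Q_m = 19.6545.
Social marginal cost = private MC + MEC = 18.8 + 1.5Q.
Set SMC = demand: 18.8 + 1.5Q = 125.0 - 4.2Q → Q* = 18.6316.
Gap = |19.6545 − 18.6316| = 1.0229.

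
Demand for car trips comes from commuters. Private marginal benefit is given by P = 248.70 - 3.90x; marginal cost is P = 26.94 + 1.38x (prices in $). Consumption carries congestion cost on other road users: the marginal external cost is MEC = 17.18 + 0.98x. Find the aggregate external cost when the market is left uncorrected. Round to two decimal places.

Market equilibrium (private): 26.94 + 1.38x = 248.70 - 3.90x → x_m = 42.0000.
Total external cost = ∫₀^{x_m} (17.18 + 0.98x) dx = 17.18×42.0000 + ½×0.98×42.0000² = 1585.9200.

$1585.92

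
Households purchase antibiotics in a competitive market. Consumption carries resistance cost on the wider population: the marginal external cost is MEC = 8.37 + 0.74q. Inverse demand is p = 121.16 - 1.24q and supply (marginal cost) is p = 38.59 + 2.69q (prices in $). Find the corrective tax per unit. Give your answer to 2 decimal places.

tax = $20.13 per unit

Social marginal benefit = demand − MEC = 112.79 - 1.98q.
Set SMB = MC: 112.79 - 1.98q = 38.59 + 2.69q → q* = 15.8887.
The Pigouvian tax equals MEC at q*: 8.37 + 0.74×15.8887 = 20.1276.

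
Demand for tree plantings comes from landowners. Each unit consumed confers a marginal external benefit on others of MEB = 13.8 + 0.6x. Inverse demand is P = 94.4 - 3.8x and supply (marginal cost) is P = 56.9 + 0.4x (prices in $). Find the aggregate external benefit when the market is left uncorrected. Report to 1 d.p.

Market equilibrium (private): 56.9 + 0.4x = 94.4 - 3.8x → x_m = 8.9286.
Total external benefit = ∫₀^{x_m} (13.8 + 0.6x) dx = 13.8×8.9286 + ½×0.6×8.9286² = 147.1306.

$147.1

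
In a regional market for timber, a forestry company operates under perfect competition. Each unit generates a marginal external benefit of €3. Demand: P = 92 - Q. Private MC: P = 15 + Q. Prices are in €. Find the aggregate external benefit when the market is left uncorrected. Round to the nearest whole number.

€116

Market equilibrium (private): 15 + Q = 92 - Q → Q_m = 38.5000.
Total external benefit = MEB × Q_m = 3 × 38.5000 = 115.5000.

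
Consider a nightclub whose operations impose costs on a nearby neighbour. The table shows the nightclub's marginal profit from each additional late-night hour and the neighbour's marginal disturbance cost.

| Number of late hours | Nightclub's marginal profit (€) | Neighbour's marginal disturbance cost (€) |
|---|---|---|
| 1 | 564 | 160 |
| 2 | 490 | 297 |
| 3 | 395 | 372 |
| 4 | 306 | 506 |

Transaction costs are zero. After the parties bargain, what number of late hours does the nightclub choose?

3

Bargaining reaches the level where marginal profit last exceeds marginal disturbance cost.
That holds through level 3 (395 ≥ 372) but not at 4 (306 < 506).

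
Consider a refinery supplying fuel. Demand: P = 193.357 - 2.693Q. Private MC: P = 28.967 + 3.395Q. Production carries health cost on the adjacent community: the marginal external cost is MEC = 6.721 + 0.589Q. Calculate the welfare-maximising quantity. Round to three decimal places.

Q* = 23.614

Social marginal cost = private MC + MEC = 35.688 + 3.984Q.
Set SMC = demand: 35.688 + 3.984Q = 193.357 - 2.693Q → Q* = 23.6137.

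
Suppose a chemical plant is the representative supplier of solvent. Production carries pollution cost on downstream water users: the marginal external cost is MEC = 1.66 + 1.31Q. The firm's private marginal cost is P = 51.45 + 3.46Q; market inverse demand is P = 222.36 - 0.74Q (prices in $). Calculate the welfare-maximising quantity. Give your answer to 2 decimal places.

Q* = 30.72

Social marginal cost = private MC + MEC = 53.11 + 4.77Q.
Set SMC = demand: 53.11 + 4.77Q = 222.36 - 0.74Q → Q* = 30.7169.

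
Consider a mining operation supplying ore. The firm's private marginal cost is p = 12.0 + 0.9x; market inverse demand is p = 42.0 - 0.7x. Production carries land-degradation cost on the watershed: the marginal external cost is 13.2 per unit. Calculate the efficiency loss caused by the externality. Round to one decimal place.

DWL = 54.5

Market equilibrium (private): 12.0 + 0.9x = 42.0 - 0.7x → x_m = 18.7500.
Social marginal cost = private MC + MEC = 25.2 + 0.9x.
Set SMC = demand: 25.2 + 0.9x = 42.0 - 0.7x → x* = 10.5000.
The welfare-loss triangle has base |x_m − x*| and height MEC(x_m) (the vertical gap between SMC and demand is zero at x* and MEC at x_m).
DWL = ½ × 8.2500 × 13.2000 = 54.4500.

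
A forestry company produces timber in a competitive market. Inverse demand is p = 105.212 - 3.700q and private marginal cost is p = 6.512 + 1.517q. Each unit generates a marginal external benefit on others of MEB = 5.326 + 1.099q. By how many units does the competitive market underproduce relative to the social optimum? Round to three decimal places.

Market equilibrium (private): 6.512 + 1.517q = 105.212 - 3.700q → q_m = 18.9189.
Social marginal cost = private MC − MEB = 1.186 + 0.418q.
Set SMC = demand: 1.186 + 0.418q = 105.212 - 3.700q → q* = 25.2613.
Gap = |18.9189 − 25.2613| = 6.3424.

6.342 units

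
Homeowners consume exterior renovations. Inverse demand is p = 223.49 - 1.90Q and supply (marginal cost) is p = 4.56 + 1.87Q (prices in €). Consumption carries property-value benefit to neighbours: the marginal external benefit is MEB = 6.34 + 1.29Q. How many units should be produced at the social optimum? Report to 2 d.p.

Social marginal benefit = demand + MEB = 229.83 - 0.61Q.
Set SMB = MC: 229.83 - 0.61Q = 4.56 + 1.87Q → Q* = 90.8347.

Q* = 90.83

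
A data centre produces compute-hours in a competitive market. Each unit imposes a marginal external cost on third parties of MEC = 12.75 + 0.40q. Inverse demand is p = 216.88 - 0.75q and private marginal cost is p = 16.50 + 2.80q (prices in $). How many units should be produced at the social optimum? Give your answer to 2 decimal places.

q* = 47.50

Social marginal cost = private MC + MEC = 29.25 + 3.20q.
Set SMC = demand: 29.25 + 3.20q = 216.88 - 0.75q → q* = 47.5013.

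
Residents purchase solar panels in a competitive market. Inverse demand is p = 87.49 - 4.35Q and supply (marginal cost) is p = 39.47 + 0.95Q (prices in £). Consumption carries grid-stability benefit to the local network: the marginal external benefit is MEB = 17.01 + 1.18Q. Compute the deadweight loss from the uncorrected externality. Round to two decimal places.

DWL = £93.13

Market equilibrium (private): 39.47 + 0.95Q = 87.49 - 4.35Q → Q_m = 9.0604.
Social marginal benefit = demand + MEB = 104.50 - 3.17Q.
Set SMB = MC: 104.50 - 3.17Q = 39.47 + 0.95Q → Q* = 15.7840.
Between Q* and Q_m the wedge SMB − MC runs linearly from 0 to MEB(Q_m), so the loss is a triangle.
DWL = ½ × 6.7236 × 27.7012 = 93.1259.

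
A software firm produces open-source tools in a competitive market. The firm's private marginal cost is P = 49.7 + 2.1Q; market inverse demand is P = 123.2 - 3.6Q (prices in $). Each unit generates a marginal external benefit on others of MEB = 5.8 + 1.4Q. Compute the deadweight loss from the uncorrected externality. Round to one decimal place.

DWL = $66.2

Market equilibrium (private): 49.7 + 2.1Q = 123.2 - 3.6Q → Q_m = 12.8947.
Social marginal cost = private MC − MEB = 43.9 + 0.7Q.
Set SMC = demand: 43.9 + 0.7Q = 123.2 - 3.6Q → Q* = 18.4419.
Between Q* and Q_m the wedge demand − SMC runs linearly from 0 to MEB(Q_m), so the loss is a triangle.
DWL = ½ × 5.5472 × 23.8526 = 66.1576.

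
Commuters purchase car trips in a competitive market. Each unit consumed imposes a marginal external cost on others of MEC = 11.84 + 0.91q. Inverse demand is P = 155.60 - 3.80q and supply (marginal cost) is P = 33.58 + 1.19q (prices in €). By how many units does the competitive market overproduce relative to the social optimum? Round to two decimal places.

5.78 units

Market equilibrium (private): 33.58 + 1.19q = 155.60 - 3.80q → q_m = 24.4529.
Social marginal benefit = demand − MEC = 143.76 - 4.71q.
Set SMB = MC: 143.76 - 4.71q = 33.58 + 1.19q → q* = 18.6746.
Gap = |24.4529 − 18.6746| = 5.7783.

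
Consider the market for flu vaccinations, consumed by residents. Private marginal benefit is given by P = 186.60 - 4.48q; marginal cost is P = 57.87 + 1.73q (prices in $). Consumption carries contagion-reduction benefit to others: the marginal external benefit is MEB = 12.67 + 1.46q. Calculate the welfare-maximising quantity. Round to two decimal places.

Social marginal benefit = demand + MEB = 199.27 - 3.02q.
Set SMB = MC: 199.27 - 3.02q = 57.87 + 1.73q → q* = 29.7684.

q* = 29.77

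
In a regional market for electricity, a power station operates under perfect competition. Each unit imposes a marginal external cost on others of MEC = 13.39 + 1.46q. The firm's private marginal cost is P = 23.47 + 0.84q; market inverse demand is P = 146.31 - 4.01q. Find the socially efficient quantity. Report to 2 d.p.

Social marginal cost = private MC + MEC = 36.86 + 2.30q.
Set SMC = demand: 36.86 + 2.30q = 146.31 - 4.01q → q* = 17.3455.

q* = 17.35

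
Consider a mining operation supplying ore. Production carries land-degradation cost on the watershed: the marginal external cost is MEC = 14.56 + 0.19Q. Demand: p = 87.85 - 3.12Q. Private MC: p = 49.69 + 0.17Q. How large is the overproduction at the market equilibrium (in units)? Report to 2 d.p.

Market equilibrium (private): 49.69 + 0.17Q = 87.85 - 3.12Q → Q_m = 11.5988.
Social marginal cost = private MC + MEC = 64.25 + 0.36Q.
Set SMC = demand: 64.25 + 0.36Q = 87.85 - 3.12Q → Q* = 6.7816.
Gap = |11.5988 − 6.7816| = 4.8172.

4.82 units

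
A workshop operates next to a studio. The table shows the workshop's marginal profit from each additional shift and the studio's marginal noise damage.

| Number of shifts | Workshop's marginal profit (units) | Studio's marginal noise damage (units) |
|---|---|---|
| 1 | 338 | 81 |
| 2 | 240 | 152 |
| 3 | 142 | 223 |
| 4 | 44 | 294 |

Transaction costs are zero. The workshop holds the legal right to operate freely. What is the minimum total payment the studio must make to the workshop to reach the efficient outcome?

Left alone the workshop would choose level 4 (marginal profit stays positive).
Efficient level: k* = 2 (marginal profit ≥ marginal noise damage through 2).
The studio must at least cover the workshop's forgone profit from cutting 4→2: 142 + 44 = 186.

186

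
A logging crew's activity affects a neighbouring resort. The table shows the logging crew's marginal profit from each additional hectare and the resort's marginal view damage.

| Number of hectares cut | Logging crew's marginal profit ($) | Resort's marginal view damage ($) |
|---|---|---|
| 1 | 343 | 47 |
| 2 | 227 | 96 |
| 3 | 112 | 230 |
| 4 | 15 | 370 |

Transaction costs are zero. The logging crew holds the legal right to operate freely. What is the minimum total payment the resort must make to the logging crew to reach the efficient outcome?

Left alone the logging crew would choose level 4 (marginal profit stays positive).
Efficient level: k* = 2 (marginal profit ≥ marginal view damage through 2).
The resort must at least cover the logging crew's forgone profit from cutting 4→2: 112 + 15 = 127.

$127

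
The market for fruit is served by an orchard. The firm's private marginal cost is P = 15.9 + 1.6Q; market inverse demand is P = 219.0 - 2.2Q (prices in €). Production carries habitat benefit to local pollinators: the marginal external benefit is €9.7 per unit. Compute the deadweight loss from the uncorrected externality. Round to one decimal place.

DWL = €12.4

Market equilibrium (private): 15.9 + 1.6Q = 219.0 - 2.2Q → Q_m = 53.4474.
Social marginal cost = private MC − MEB = 6.2 + 1.6Q.
Set SMC = demand: 6.2 + 1.6Q = 219.0 - 2.2Q → Q* = 56.0000.
The welfare-loss triangle has base |Q_m − Q*| and height MEB(Q_m) (the vertical gap between SMC and demand is zero at Q* and MEB at Q_m).
DWL = ½ × 2.5526 × 9.7000 = 12.3801.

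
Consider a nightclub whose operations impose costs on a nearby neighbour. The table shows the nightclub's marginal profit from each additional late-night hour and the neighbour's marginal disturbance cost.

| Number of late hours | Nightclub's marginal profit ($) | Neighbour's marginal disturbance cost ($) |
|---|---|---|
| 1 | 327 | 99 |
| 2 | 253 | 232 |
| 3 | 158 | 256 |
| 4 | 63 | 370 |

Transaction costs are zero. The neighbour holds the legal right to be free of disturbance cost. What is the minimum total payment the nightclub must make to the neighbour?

$331

Efficient level: marginal profit ≥ marginal disturbance cost through level 2, so k* = 2.
With the neighbour holding the right, the nightclub must at least compensate total damage at k*: 99 + 232 = 331.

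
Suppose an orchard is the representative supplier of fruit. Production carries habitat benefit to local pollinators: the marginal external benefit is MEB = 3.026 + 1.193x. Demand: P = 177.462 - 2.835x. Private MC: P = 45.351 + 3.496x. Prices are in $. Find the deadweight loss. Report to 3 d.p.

Market equilibrium (private): 45.351 + 3.496x = 177.462 - 2.835x → x_m = 20.8673.
Social marginal cost = private MC − MEB = 42.325 + 2.303x.
Set SMC = demand: 42.325 + 2.303x = 177.462 - 2.835x → x* = 26.3015.
Between x* and x_m the wedge demand − SMC runs linearly from 0 to MEB(x_m), so the loss is a triangle.
DWL = ½ × 5.4342 × 27.9207 = 75.8633.

DWL = $75.863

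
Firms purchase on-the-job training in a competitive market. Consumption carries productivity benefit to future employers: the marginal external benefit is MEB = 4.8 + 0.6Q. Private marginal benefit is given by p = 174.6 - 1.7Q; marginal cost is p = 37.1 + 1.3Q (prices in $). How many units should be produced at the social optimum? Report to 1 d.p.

Q* = 59.3

Social marginal benefit = demand + MEB = 179.4 - 1.1Q.
Set SMB = MC: 179.4 - 1.1Q = 37.1 + 1.3Q → Q* = 59.2917.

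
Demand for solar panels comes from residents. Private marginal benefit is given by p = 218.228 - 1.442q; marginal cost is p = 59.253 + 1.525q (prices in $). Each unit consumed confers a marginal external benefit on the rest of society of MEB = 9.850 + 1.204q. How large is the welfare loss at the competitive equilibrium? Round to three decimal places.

DWL = $1568.249

Market equilibrium (private): 59.253 + 1.525q = 218.228 - 1.442q → q_m = 53.5811.
Social marginal benefit = demand + MEB = 228.078 - 0.238q.
Set SMB = MC: 228.078 - 0.238q = 59.253 + 1.525q → q* = 95.7601.
The welfare-loss triangle has base |q_m − q*| and height MEB(q_m) (the vertical gap between SMB and MC is zero at q* and MEB at q_m).
DWL = ½ × 42.1790 × 74.3616 = 1568.2490.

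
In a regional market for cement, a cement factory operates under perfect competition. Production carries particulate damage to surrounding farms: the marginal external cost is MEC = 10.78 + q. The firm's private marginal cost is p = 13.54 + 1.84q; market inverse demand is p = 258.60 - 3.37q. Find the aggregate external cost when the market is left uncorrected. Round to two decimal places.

Market equilibrium (private): 13.54 + 1.84q = 258.60 - 3.37q → q_m = 47.0365.
Total external cost = ∫₀^{q_m} (10.78 + 1.00q) dq = 10.78×47.0365 + ½×1.00×47.0365² = 1613.2696.

1613.27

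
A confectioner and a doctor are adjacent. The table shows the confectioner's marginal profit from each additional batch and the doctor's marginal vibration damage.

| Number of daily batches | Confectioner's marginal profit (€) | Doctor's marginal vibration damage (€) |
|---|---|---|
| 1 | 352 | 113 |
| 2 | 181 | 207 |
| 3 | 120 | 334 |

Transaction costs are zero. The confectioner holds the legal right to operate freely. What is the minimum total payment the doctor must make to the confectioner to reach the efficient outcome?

€301

Left alone the confectioner would choose level 3 (marginal profit stays positive).
Efficient level: k* = 1 (marginal profit ≥ marginal vibration damage through 1).
The doctor must at least cover the confectioner's forgone profit from cutting 3→1: 181 + 120 = 301.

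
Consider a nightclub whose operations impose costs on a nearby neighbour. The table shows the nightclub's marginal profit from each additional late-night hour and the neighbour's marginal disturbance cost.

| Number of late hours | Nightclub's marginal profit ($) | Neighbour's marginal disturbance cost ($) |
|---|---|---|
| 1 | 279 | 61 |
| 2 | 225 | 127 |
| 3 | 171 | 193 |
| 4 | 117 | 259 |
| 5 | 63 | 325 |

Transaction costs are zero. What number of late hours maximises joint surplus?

Bargaining reaches the level where marginal profit last exceeds marginal disturbance cost.
That holds through level 2 (225 ≥ 127) but not at 3 (171 < 193).

2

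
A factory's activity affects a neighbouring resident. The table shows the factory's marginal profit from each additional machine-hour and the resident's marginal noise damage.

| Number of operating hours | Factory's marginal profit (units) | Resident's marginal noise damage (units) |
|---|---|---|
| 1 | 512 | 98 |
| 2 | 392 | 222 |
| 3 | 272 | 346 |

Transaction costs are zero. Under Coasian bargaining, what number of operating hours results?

2

Bargaining reaches the level where marginal profit last exceeds marginal noise damage.
That holds through level 2 (392 ≥ 222) but not at 3 (272 < 346).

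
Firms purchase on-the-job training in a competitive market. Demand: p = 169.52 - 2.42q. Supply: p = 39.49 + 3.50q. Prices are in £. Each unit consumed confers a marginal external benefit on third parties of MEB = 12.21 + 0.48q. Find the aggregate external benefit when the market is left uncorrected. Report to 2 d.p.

£383.97

Market equilibrium (private): 39.49 + 3.50q = 169.52 - 2.42q → q_m = 21.9645.
Total external benefit = ∫₀^{q_m} (12.21 + 0.48q) dq = 12.21×21.9645 + ½×0.48×21.9645² = 383.9720.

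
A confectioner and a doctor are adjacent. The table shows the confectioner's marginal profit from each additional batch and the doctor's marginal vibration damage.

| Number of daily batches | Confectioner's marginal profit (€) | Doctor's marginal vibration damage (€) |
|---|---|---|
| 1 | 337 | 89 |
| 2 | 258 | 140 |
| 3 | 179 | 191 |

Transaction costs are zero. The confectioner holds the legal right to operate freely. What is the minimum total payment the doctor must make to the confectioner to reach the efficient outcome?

Left alone the confectioner would choose level 3 (marginal profit stays positive).
Efficient level: k* = 2 (marginal profit ≥ marginal vibration damage through 2).
The doctor must at least cover the confectioner's forgone profit from cutting 3→2: 179 = 179.

€179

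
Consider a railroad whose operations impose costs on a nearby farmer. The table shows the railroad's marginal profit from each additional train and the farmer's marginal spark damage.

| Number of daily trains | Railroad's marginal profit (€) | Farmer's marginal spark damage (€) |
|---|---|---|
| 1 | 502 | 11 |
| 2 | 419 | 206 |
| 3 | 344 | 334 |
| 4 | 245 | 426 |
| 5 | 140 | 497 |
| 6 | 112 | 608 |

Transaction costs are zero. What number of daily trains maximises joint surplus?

Bargaining reaches the level where marginal profit last exceeds marginal spark damage.
That holds through level 3 (344 ≥ 334) but not at 4 (245 < 426).

3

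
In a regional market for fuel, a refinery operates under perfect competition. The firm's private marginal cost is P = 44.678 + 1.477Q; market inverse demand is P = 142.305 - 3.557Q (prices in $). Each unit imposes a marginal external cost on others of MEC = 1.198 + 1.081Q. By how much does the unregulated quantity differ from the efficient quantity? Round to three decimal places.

3.624 units

Market equilibrium (private): 44.678 + 1.477Q = 142.305 - 3.557Q → Q_m = 19.3935.
Social marginal cost = private MC + MEC = 45.876 + 2.558Q.
Set SMC = demand: 45.876 + 2.558Q = 142.305 - 3.557Q → Q* = 15.7693.
Gap = |19.3935 − 15.7693| = 3.6242.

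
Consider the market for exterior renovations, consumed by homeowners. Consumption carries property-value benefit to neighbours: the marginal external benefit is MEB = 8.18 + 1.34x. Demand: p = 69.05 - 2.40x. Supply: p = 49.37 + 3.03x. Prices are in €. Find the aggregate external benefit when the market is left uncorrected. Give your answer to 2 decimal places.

€38.45

Market equilibrium (private): 49.37 + 3.03x = 69.05 - 2.40x → x_m = 3.6243.
Total external benefit = ∫₀^{x_m} (8.18 + 1.34x) dx = 8.18×3.6243 + ½×1.34×3.6243² = 38.4476.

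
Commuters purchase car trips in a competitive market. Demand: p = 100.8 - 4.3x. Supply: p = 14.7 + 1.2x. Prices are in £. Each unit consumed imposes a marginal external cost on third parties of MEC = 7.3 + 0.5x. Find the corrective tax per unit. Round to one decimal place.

Social marginal benefit = demand − MEC = 93.5 - 4.8x.
Set SMB = MC: 93.5 - 4.8x = 14.7 + 1.2x → x* = 13.1333.
The Pigouvian tax equals MEC at x*: 7.3 + 0.5×13.1333 = 13.8667.

tax = £13.9 per unit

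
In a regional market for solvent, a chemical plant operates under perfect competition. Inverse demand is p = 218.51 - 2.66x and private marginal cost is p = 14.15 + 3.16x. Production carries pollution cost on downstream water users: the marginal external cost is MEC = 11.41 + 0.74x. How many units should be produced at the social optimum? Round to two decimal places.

x* = 29.41

Social marginal cost = private MC + MEC = 25.56 + 3.90x.
Set SMC = demand: 25.56 + 3.90x = 218.51 - 2.66x → x* = 29.4131.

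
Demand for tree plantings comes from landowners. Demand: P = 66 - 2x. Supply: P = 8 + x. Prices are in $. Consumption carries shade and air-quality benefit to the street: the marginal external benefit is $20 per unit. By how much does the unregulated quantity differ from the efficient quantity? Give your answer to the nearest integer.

7 units

Market equilibrium (private): 8 + x = 66 - 2x → x_m = 19.3333.
Social marginal benefit = demand + MEB = 86 - 2x.
Set SMB = MC: 86 - 2x = 8 + x → x* = 26.0000.
Gap = |19.3333 − 26.0000| = 6.6667.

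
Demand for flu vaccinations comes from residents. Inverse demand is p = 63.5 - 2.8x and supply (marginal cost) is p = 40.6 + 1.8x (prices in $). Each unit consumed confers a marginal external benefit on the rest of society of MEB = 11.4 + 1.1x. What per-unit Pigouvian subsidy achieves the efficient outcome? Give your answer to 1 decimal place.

Social marginal benefit = demand + MEB = 74.9 - 1.7x.
Set SMB = MC: 74.9 - 1.7x = 40.6 + 1.8x → x* = 9.8000.
The Pigouvian subsidy equals MEB at x*: 11.4 + 1.1×9.8000 = 22.1800.

subsidy = $22.2 per unit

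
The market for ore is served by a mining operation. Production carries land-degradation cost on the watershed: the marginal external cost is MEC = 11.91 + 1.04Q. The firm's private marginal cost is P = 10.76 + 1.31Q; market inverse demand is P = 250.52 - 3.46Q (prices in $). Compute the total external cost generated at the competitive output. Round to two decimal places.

Market equilibrium (private): 10.76 + 1.31Q = 250.52 - 3.46Q → Q_m = 50.2642.
Total external cost = ∫₀^{Q_m} (11.91 + 1.04Q) dQ = 11.91×50.2642 + ½×1.04×50.2642² = 1912.4213.

$1912.42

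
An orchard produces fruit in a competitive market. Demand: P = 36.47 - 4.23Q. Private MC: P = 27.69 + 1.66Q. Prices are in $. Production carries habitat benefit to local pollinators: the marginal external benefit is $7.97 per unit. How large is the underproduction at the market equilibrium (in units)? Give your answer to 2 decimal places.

Market equilibrium (private): 27.69 + 1.66Q = 36.47 - 4.23Q → Q_m = 1.4907.
Social marginal cost = private MC − MEB = 19.72 + 1.66Q.
Set SMC = demand: 19.72 + 1.66Q = 36.47 - 4.23Q → Q* = 2.8438.
Gap = |1.4907 − 2.8438| = 1.3531.

1.35 units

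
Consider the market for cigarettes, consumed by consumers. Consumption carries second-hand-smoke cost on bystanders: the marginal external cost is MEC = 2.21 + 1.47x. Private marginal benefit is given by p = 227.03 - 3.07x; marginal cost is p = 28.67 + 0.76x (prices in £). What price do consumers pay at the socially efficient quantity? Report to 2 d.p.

P = £113.41

Social marginal benefit = demand − MEC = 224.82 - 4.54x.
Set SMB = MC: 224.82 - 4.54x = 28.67 + 0.76x → x* = 37.0094.
Consumer price on the demand curve at x*: 227.03 − 3.07×37.0094 = 113.4111.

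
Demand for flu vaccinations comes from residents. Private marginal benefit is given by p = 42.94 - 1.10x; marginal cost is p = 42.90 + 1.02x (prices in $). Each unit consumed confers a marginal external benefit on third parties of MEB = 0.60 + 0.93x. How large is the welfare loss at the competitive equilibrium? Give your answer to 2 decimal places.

Market equilibrium (private): 42.90 + 1.02x = 42.94 - 1.10x → x_m = 0.0189.
Social marginal benefit = demand + MEB = 43.54 - 0.17x.
Set SMB = MC: 43.54 - 0.17x = 42.90 + 1.02x → x* = 0.5378.
Height of the DWL triangle at x_m is SMB(x_m) − MC(x_m) = MEB(x_m) = 0.6175.
DWL = ½ × 0.5189 × 0.6175 = 0.1602.

DWL = $0.16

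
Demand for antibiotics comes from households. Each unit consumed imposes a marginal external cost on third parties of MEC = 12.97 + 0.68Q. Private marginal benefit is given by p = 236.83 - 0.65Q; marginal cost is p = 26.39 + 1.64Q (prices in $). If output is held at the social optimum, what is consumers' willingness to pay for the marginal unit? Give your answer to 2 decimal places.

P = $193.61

Social marginal benefit = demand − MEC = 223.86 - 1.33Q.
Set SMB = MC: 223.86 - 1.33Q = 26.39 + 1.64Q → Q* = 66.4882.
Consumer price on the demand curve at Q*: 236.83 − 0.65×66.4882 = 193.6127.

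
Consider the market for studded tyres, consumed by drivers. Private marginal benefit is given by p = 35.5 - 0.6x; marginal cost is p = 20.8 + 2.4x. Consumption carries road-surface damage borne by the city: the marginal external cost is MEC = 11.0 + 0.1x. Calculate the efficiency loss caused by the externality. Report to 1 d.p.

Market equilibrium (private): 20.8 + 2.4x = 35.5 - 0.6x → x_m = 4.9000.
Social marginal benefit = demand − MEC = 24.5 - 0.7x.
Set SMB = MC: 24.5 - 0.7x = 20.8 + 2.4x → x* = 1.1935.
The loss is the area between SMB and MC from x* to x_m; with linear curves that's a triangle of height MEC(x_m).
DWL = ½ × 3.7065 × 11.4900 = 21.2938.

DWL = 21.3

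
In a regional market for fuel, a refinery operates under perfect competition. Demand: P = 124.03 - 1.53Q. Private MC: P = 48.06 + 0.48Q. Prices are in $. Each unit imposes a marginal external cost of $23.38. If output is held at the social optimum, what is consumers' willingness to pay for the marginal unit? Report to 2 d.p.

P = $84.00

Social marginal cost = private MC + MEC = 71.44 + 0.48Q.
Set SMC = demand: 71.44 + 0.48Q = 124.03 - 1.53Q → Q* = 26.1642.
Consumer price on the demand curve at Q*: 124.03 − 1.53×26.1642 = 83.9988.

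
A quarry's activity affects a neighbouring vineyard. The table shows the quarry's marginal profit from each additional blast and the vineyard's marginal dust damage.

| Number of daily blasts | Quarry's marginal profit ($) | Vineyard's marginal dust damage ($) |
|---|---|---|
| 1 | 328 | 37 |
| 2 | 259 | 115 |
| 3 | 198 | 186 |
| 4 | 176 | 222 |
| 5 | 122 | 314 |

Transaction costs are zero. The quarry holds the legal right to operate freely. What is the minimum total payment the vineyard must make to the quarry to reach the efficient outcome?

$298

Left alone the quarry would choose level 5 (marginal profit stays positive).
Efficient level: k* = 3 (marginal profit ≥ marginal dust damage through 3).
The vineyard must at least cover the quarry's forgone profit from cutting 5→3: 176 + 122 = 298.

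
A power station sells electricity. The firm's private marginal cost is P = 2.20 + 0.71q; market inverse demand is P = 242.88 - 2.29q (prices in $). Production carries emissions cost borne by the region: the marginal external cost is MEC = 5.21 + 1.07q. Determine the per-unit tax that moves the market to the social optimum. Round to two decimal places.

Social marginal cost = private MC + MEC = 7.41 + 1.78q.
Set SMC = demand: 7.41 + 1.78q = 242.88 - 2.29q → q* = 57.8550.
The Pigouvian tax equals MEC at q*: 5.21 + 1.07×57.8550 = 67.1149.

tax = $67.11 per unit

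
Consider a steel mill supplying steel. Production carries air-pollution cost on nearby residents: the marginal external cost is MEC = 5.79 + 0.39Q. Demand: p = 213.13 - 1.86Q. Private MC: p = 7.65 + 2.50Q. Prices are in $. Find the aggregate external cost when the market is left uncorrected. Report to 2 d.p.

$705.99

Market equilibrium (private): 7.65 + 2.50Q = 213.13 - 1.86Q → Q_m = 47.1284.
Total external cost = ∫₀^{Q_m} (5.79 + 0.39Q) dQ = 5.79×47.1284 + ½×0.39×47.1284² = 705.9852.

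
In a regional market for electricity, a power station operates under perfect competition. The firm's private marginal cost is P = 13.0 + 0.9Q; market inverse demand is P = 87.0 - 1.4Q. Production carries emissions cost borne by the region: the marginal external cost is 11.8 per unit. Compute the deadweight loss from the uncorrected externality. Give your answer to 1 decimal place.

DWL = 30.3

Market equilibrium (private): 13.0 + 0.9Q = 87.0 - 1.4Q → Q_m = 32.1739.
Social marginal cost = private MC + MEC = 24.8 + 0.9Q.
Set SMC = demand: 24.8 + 0.9Q = 87.0 - 1.4Q → Q* = 27.0435.
Between Q* and Q_m the wedge SMC − demand runs linearly from 0 to MEC(Q_m), so the loss is a triangle.
DWL = ½ × 5.1304 × 11.8000 = 30.2694.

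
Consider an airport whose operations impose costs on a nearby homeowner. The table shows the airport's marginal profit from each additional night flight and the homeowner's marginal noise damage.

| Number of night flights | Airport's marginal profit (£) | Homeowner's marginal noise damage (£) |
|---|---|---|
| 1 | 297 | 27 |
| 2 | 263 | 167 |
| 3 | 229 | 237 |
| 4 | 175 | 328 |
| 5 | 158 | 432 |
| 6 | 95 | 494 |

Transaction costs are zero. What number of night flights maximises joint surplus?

2

Bargaining reaches the level where marginal profit last exceeds marginal noise damage.
That holds through level 2 (263 ≥ 167) but not at 3 (229 < 237).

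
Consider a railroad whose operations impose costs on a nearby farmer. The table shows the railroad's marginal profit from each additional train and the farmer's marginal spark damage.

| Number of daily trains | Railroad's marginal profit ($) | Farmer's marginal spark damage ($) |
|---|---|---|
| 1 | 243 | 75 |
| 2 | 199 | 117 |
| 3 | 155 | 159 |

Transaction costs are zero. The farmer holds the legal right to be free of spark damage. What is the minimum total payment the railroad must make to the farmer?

$192

Efficient level: marginal profit ≥ marginal spark damage through level 2, so k* = 2.
With the farmer holding the right, the railroad must at least compensate total damage at k*: 75 + 117 = 192.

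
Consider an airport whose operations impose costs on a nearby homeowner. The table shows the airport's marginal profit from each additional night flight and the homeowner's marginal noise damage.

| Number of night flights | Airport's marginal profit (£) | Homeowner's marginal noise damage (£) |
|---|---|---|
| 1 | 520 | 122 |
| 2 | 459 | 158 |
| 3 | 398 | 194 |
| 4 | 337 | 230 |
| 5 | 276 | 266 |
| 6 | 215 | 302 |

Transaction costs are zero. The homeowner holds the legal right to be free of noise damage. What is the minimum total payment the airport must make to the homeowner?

£970

Efficient level: marginal profit ≥ marginal noise damage through level 5, so k* = 5.
With the homeowner holding the right, the airport must at least compensate total damage at k*: 122 + 158 + 194 + 230 + 266 = 970.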